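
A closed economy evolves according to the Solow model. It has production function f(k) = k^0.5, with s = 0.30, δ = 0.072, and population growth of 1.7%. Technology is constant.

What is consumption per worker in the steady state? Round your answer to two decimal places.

c* = 2.36

At the steady state, Δk = 0, so s·k^α = (n + δ)·k.
Dividing both sides by k: k^(1−α) = s / (n + δ).
k^0.5 = 0.30 / (0.017 + 0.072) = 0.30 / 0.089 = 3.3708
k* = 3.3708^(1/0.5) ≈ 11.3623
y* = (k*)^α = 11.3623^0.5 ≈ 3.3708
c* = (1 − s)·y* = (1 − 0.30) × 3.3708 ≈ 2.3596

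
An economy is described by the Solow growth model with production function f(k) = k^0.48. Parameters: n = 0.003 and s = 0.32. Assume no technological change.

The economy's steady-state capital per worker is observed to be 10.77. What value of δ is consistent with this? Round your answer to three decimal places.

At the steady state, Δk = 0, so s·k^α = (n + δ)·k.
So s / (n + δ) = (k*)^(1−α) = 10.77^0.52 = 3.4415.
Therefore n + δ = s / 3.4415 = 0.32 / 3.4415 = 0.0930, so δ = 0.0930 − 0.003 = 0.0900.

δ ≈ 0.090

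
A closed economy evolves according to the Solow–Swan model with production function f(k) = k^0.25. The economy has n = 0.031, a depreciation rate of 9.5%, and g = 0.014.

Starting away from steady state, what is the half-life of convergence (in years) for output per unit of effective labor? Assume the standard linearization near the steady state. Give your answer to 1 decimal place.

Near the steady state the convergence rate is λ = (1 − α)(n + g + δ).
λ = (1 − 0.25) × 0.140 = 0.75 × 0.140 = 0.1050
Half-life = ln 2 / λ = 0.6931 / 0.1050 ≈ 6.60 years

about 6.6 years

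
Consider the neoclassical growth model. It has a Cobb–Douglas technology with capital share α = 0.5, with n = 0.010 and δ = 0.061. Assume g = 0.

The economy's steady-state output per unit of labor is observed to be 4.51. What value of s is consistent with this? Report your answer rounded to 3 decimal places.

s ≈ 0.320

In steady state, investment equals break-even investment: s·k^α = (n + δ)·k.
Since y* = [s/(n + δ)]^(α/(1−α)), we have s/(n + δ) = (y*)^((1−α)/α) = 4.51^1 = 4.5100.
Therefore s = 4.5100 × (n + δ) = 4.5100 × 0.071 = 0.3202.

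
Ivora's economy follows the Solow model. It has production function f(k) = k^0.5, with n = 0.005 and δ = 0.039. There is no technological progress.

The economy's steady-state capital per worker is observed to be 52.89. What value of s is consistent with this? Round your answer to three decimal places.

Steady state requires s·f(k) = (n + δ)·k, i.e. s·k^α = (n + δ)·k.
So s / (n + δ) = (k*)^(1−α) = 52.89^0.5 = 7.2726.
Therefore s = 7.2726 × (n + δ) = 7.2726 × 0.044 = 0.3200.

s ≈ 0.320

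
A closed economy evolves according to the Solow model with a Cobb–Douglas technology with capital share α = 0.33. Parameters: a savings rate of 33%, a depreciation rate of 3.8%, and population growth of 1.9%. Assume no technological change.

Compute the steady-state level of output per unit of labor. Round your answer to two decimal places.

y* = 2.37

In steady state, investment equals break-even investment: s·k^α = (n + δ)·k.
Dividing both sides by k: k^(1−α) = s / (n + δ).
k^0.67 = 0.33 / (0.019 + 0.038) = 0.33 / 0.057 = 5.7895
k* = 5.7895^(1/0.67) ≈ 13.7490
y* = (k*)^α = 13.7490^0.33 ≈ 2.3748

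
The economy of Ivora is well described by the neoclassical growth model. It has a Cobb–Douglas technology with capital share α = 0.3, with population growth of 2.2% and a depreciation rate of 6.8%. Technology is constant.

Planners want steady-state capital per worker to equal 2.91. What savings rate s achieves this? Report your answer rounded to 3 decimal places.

s ≈ 0.190

Steady state requires s·f(k) = (n + δ)·k, i.e. s·k^α = (n + δ)·k.
So s / (n + δ) = (k*)^(1−α) = 2.91^0.7 = 2.1122.
Therefore s = 2.1122 × (n + δ) = 2.1122 × 0.090 = 0.1901.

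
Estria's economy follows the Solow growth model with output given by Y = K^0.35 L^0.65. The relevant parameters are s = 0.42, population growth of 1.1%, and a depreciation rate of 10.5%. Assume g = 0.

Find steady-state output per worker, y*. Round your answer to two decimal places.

y* = 2.00

Steady state requires s·f(k) = (n + δ)·k, i.e. s·k^α = (n + δ)·k.
Dividing both sides by k: k^(1−α) = s / (n + δ).
k^0.65 = 0.42 / (0.011 + 0.105) = 0.42 / 0.116 = 3.6207
k* = 3.6207^(1/0.65) ≈ 7.2390
y* = (k*)^α = 7.2390^0.35 ≈ 1.9993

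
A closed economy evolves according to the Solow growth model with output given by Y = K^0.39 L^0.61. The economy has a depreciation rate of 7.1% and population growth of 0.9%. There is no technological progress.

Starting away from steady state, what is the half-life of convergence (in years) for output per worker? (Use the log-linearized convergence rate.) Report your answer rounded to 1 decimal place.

t_½ ≈ 14.2 years

Near the steady state the convergence rate is λ = (1 − α)(n + δ).
λ = (1 − 0.39) × 0.080 = 0.61 × 0.080 = 0.0488
Half-life = ln 2 / λ = 0.6931 / 0.0488 ≈ 14.20 years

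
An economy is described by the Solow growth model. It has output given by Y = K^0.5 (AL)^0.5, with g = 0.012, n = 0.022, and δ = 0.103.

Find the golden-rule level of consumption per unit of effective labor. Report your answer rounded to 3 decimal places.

At the golden rule, f'(k) = n + g + δ, so α·k^(α−1) = n + g + δ and k_gold = (α/(n + g + δ))^(1/(1−α)).
k_gold = (0.5/0.137)^(1/0.5) = 3.6496^2 ≈ 13.3196
c_gold = f(k_gold) − (n + g + δ)·k_gold = 3.6496 − 0.137×13.3196 ≈ 1.8248

c_gold ≈ 1.825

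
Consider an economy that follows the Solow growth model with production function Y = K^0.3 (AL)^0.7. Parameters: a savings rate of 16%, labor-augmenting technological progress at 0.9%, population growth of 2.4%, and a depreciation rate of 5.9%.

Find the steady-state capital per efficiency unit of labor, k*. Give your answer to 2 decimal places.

k* ≈ 2.20

At the steady state, Δk = 0, so s·k^α = (n + g + δ)·k.
Dividing both sides by k: k^(1−α) = s / (n + g + δ).
k^0.7 = 0.16 / (0.024 + 0.009 + 0.059) = 0.16 / 0.092 = 1.7391
k* = 1.7391^(1/0.7) ≈ 2.2046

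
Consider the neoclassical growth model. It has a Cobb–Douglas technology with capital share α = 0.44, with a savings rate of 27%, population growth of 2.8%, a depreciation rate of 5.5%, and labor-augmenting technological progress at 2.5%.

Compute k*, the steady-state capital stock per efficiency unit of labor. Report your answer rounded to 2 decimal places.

In steady state, investment equals break-even investment: s·k^α = (n + g + δ)·k.
Rearranging, k^(1−α) = s / (n + g + δ).
k^0.56 = 0.27 / (0.028 + 0.025 + 0.055) = 0.27 / 0.108 = 2.5000
k* = 2.5000^(1/0.56) ≈ 5.1358

k* ≈ 5.14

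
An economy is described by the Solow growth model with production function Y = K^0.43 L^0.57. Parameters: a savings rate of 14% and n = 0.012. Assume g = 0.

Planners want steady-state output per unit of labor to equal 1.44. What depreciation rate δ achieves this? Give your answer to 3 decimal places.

At the steady state, Δk = 0, so s·k^α = (n + δ)·k.
Since y* = [s/(n + δ)]^(α/(1−α)), we have s/(n + δ) = (y*)^((1−α)/α) = 1.44^1.3256 = 1.6215.
Therefore n + δ = s / 1.6215 = 0.14 / 1.6215 = 0.0863, so δ = 0.0863 − 0.012 = 0.0743.

δ ≈ 0.074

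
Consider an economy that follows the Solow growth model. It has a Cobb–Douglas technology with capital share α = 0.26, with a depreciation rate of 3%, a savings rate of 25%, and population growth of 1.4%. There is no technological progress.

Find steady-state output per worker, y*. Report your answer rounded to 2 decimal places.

y* = 1.84

In steady state, investment equals break-even investment: s·k^α = (n + δ)·k.
Rearranging, k^(1−α) = s / (n + δ).
k^0.74 = 0.25 / (0.014 + 0.030) = 0.25 / 0.044 = 5.6818
k* = 5.6818^(1/0.74) ≈ 10.4611
y* = (k*)^α = 10.4611^0.26 ≈ 1.8412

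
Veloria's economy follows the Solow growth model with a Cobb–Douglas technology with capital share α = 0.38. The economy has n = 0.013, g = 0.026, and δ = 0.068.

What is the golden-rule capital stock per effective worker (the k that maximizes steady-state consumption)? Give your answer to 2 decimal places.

k_gold ≈ 7.72

The golden rule sets f'(k) = n + g + δ, i.e. α·k^(α−1) = n + g + δ.
So k^(1−α) = α / (n + g + δ) = 0.38 / 0.107 = 3.5514.
k_gold = 3.5514^(1/0.62) ≈ 7.7222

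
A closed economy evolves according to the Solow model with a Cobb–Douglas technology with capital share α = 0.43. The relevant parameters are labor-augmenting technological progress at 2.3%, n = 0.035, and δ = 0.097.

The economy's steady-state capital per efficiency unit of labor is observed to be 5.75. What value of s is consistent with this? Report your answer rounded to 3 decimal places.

s ≈ 0.420

Steady state requires s·f(k) = (n + g + δ)·k, i.e. s·k^α = (n + g + δ)·k.
So s / (n + g + δ) = (k*)^(1−α) = 5.75^0.57 = 2.7103.
Therefore s = 2.7103 × (n + g + δ) = 2.7103 × 0.155 = 0.4201.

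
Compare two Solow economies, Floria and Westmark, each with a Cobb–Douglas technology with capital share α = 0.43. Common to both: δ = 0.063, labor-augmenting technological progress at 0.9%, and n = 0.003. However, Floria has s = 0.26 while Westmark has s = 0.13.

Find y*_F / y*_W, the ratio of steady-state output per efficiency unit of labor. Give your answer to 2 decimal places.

ratio ≈ 1.69

Steady-state y* = [s/(n + g + δ)]^(α/(1−α)), so the ratio is [ (s_F/(n + g + δ)_F) / (s_W/(n + g + δ)_W) ]^0.7544.
s_F/(n + g + δ)_F = 0.26/0.075 = 3.4667; s_W/(n + g + δ)_W = 0.13/0.075 = 1.7333.
Ratio = (3.4667/1.7333)^0.7544 = 2.0001^0.7544 ≈ 1.6870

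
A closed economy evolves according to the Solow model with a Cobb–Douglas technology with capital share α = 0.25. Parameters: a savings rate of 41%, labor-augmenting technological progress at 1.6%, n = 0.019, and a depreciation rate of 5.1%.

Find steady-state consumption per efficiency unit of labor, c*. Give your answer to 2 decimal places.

c* ≈ 0.99

At the steady state, Δk = 0, so s·k^α = (n + g + δ)·k.
Rearranging, k^(1−α) = s / (n + g + δ).
k^0.75 = 0.41 / (0.019 + 0.016 + 0.051) = 0.41 / 0.086 = 4.7674
k* = 4.7674^(1/0.75) ≈ 8.0237
y* = (k*)^α = 8.0237^0.25 ≈ 1.6830
c* = (1 − s)·y* = (1 − 0.41) × 1.6830 ≈ 0.9930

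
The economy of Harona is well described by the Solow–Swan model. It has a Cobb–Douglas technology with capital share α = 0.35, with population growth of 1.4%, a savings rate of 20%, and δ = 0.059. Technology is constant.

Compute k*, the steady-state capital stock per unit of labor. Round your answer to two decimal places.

Steady state requires s·f(k) = (n + δ)·k, i.e. s·k^α = (n + δ)·k.
Dividing both sides by k: k^(1−α) = s / (n + δ).
k^0.65 = 0.20 / (0.014 + 0.059) = 0.20 / 0.073 = 2.7397
k* = 2.7397^(1/0.65) ≈ 4.7140

k* = 4.71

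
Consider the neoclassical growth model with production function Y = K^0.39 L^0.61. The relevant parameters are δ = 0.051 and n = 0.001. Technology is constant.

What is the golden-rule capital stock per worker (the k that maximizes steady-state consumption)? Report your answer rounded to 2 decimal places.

k_gold ≈ 27.20

The golden rule sets f'(k) = n + δ, i.e. α·k^(α−1) = n + δ.
So k^(1−α) = α / (n + δ) = 0.39 / 0.052 = 7.5000.
k_gold = 7.5000^(1/0.61) ≈ 27.1974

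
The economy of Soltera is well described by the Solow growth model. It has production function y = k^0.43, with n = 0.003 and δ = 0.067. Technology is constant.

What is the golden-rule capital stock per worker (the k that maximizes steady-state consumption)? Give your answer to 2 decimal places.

k_gold ≈ 24.16

The golden rule sets f'(k) = n + δ, i.e. α·k^(α−1) = n + δ.
So k^(1−α) = α / (n + δ) = 0.43 / 0.070 = 6.1429.
k_gold = 6.1429^(1/0.57) ≈ 24.1608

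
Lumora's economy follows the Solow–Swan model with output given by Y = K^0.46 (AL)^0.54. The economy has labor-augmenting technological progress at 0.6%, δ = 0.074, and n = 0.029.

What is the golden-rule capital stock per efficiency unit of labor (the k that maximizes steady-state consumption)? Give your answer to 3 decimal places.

k_gold ≈ 14.389

The golden rule sets f'(k) = n + g + δ, i.e. α·k^(α−1) = n + g + δ.
So k^(1−α) = α / (n + g + δ) = 0.46 / 0.109 = 4.2202.
k_gold = 4.2202^(1/0.54) ≈ 14.3888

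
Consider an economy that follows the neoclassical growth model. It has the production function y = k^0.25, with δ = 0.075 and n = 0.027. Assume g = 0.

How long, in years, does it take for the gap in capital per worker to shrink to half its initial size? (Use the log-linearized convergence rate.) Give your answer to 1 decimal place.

t_½ ≈ 9.1 years

Near the steady state the convergence rate is λ = (1 − α)(n + δ).
λ = (1 − 0.25) × 0.102 = 0.75 × 0.102 = 0.0765
Half-life = ln 2 / λ = 0.6931 / 0.0765 ≈ 9.06 years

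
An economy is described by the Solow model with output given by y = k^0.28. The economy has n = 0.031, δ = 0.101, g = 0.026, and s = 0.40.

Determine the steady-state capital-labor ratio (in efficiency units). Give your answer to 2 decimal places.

At the steady state, Δk = 0, so s·k^α = (n + g + δ)·k.
Dividing both sides by k: k^(1−α) = s / (n + g + δ).
k^0.72 = 0.40 / (0.031 + 0.026 + 0.101) = 0.40 / 0.158 = 2.5316
k* = 2.5316^(1/0.72) ≈ 3.6330

k* = 3.63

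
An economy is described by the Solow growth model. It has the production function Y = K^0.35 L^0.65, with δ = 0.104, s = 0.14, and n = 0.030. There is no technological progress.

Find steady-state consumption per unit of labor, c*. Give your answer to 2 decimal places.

c* = 0.88

In steady state, investment equals break-even investment: s·k^α = (n + δ)·k.
Rearranging, k^(1−α) = s / (n + δ).
k^0.65 = 0.14 / (0.030 + 0.104) = 0.14 / 0.134 = 1.0448
k* = 1.0448^(1/0.65) ≈ 1.0697
y* = (k*)^α = 1.0697^0.35 ≈ 1.0239
c* = (1 − s)·y* = (1 − 0.14) × 1.0239 ≈ 0.8806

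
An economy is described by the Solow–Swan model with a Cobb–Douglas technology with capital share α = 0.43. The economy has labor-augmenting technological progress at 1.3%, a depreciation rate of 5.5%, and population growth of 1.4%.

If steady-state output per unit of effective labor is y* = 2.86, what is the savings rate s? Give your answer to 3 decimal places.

At the steady state, Δk = 0, so s·k^α = (n + g + δ)·k.
Since y* = [s/(n + g + δ)]^(α/(1−α)), we have s/(n + g + δ) = (y*)^((1−α)/α) = 2.86^1.3256 = 4.0268.
Therefore s = 4.0268 × (n + g + δ) = 4.0268 × 0.082 = 0.3302.

s ≈ 0.330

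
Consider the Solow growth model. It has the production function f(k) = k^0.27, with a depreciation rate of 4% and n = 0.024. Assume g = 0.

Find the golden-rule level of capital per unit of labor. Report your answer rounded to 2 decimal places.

The golden rule sets f'(k) = n + δ, i.e. α·k^(α−1) = n + δ.
So k^(1−α) = α / (n + δ) = 0.27 / 0.064 = 4.2188.
k_gold = 4.2188^(1/0.73) ≈ 7.1849

k_gold ≈ 7.18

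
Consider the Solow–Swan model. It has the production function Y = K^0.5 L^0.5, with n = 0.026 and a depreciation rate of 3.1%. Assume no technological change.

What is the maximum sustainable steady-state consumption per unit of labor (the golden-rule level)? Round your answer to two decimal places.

At the golden rule, f'(k) = n + δ, so α·k^(α−1) = n + δ and k_gold = (α/(n + δ))^(1/(1−α)).
k_gold = (0.5/0.057)^(1/0.5) = 8.7719^2 ≈ 76.9462
c_gold = f(k_gold) − (n + δ)·k_gold = 8.7719 − 0.057×76.9462 ≈ 4.3860

c_gold ≈ 4.39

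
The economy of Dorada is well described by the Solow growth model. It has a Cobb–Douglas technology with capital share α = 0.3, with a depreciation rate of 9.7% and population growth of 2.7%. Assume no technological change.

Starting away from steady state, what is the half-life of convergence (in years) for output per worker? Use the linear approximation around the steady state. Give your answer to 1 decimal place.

Near the steady state the convergence rate is λ = (1 − α)(n + δ).
λ = (1 − 0.3) × 0.124 = 0.7 × 0.124 = 0.0868
Half-life = ln 2 / λ = 0.6931 / 0.0868 ≈ 7.99 years

half-life ≈ 8.0 years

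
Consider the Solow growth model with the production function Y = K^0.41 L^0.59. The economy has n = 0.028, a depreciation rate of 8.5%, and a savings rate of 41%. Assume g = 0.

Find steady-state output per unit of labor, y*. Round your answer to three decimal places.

y* = 2.449

Steady state requires s·f(k) = (n + δ)·k, i.e. s·k^α = (n + δ)·k.
Rearranging, k^(1−α) = s / (n + δ).
k^0.59 = 0.41 / (0.028 + 0.085) = 0.41 / 0.113 = 3.6283
k* = 3.6283^(1/0.59) ≈ 8.8848
y* = (k*)^α = 8.8848^0.41 ≈ 2.4488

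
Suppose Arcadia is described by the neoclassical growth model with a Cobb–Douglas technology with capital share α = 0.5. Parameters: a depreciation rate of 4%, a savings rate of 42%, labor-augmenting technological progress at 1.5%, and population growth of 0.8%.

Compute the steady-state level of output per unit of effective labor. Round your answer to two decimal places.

At the steady state, Δk = 0, so s·k^α = (n + g + δ)·k.
Rearranging, k^(1−α) = s / (n + g + δ).
k^0.5 = 0.42 / (0.008 + 0.015 + 0.040) = 0.42 / 0.063 = 6.6667
k* = 6.6667^(1/0.5) ≈ 44.4449
y* = (k*)^α = 44.4449^0.5 ≈ 6.6667

y* = 6.67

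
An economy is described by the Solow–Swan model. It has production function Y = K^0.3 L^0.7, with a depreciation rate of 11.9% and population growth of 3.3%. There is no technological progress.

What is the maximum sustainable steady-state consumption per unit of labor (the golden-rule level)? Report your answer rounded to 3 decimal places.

c_gold ≈ 0.937

At the golden rule, f'(k) = n + δ, so α·k^(α−1) = n + δ and k_gold = (α/(n + δ))^(1/(1−α)).
k_gold = (0.3/0.152)^(1/0.7) = 1.9737^1.4286 ≈ 2.6414
c_gold = f(k_gold) − (n + δ)·k_gold = 1.3383 − 0.152×2.6414 ≈ 0.9368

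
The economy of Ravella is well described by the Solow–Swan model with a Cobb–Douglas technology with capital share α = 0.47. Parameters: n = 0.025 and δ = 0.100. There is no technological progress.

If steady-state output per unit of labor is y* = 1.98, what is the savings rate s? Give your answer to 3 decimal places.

At the steady state, Δk = 0, so s·k^α = (n + δ)·k.
Since y* = [s/(n + δ)]^(α/(1−α)), we have s/(n + δ) = (y*)^((1−α)/α) = 1.98^1.1277 = 2.1605.
Therefore s = 2.1605 × (n + δ) = 2.1605 × 0.125 = 0.2701.

s ≈ 0.270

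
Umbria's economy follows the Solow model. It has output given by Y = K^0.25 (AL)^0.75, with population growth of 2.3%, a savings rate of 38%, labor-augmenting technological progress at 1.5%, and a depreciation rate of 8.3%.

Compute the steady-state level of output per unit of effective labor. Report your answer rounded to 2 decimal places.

y* ≈ 1.46

Steady state requires s·f(k) = (n + g + δ)·k, i.e. s·k^α = (n + g + δ)·k.
Rearranging, k^(1−α) = s / (n + g + δ).
k^0.75 = 0.38 / (0.023 + 0.015 + 0.083) = 0.38 / 0.121 = 3.1405
k* = 3.1405^(1/0.75) ≈ 4.5990
y* = (k*)^α = 4.5990^0.25 ≈ 1.4644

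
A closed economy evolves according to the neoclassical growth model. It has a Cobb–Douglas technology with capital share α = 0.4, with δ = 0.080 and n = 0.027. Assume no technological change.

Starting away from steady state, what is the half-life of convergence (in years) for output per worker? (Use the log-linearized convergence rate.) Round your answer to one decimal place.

Near the steady state the convergence rate is λ = (1 − α)(n + δ).
λ = (1 − 0.4) × 0.107 = 0.6 × 0.107 = 0.0642
Half-life = ln 2 / λ = 0.6931 / 0.0642 ≈ 10.80 years

half-life ≈ 10.8 years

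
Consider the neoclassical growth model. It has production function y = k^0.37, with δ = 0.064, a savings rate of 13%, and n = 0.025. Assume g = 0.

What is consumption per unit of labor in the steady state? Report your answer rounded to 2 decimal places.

c* ≈ 1.09

At the steady state, Δk = 0, so s·k^α = (n + δ)·k.
Rearranging, k^(1−α) = s / (n + δ).
k^0.63 = 0.13 / (0.025 + 0.064) = 0.13 / 0.089 = 1.4607
k* = 1.4607^(1/0.63) ≈ 1.8248
y* = (k*)^α = 1.8248^0.37 ≈ 1.2493
c* = (1 − s)·y* = (1 − 0.13) × 1.2493 ≈ 1.0869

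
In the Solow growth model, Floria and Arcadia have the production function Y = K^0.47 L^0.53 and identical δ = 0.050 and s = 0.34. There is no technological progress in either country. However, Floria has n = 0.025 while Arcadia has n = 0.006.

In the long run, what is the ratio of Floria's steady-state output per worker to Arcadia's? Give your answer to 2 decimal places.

Steady-state y* = [s/(n + δ)]^(α/(1−α)), so the ratio is [ (s_F/(n + δ)_F) / (s_A/(n + δ)_A) ]^0.8868.
s_F/(n + δ)_F = 0.34/0.075 = 4.5333; s_A/(n + δ)_A = 0.34/0.056 = 6.0714.
Ratio = (4.5333/6.0714)^0.8868 = 0.7467^0.8868 ≈ 0.7718

ratio ≈ 0.77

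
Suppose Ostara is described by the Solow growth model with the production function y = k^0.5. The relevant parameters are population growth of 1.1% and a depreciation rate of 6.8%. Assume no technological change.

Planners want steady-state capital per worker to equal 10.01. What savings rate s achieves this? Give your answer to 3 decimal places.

s ≈ 0.250

In steady state, investment equals break-even investment: s·k^α = (n + δ)·k.
So s / (n + δ) = (k*)^(1−α) = 10.01^0.5 = 3.1639.
Therefore s = 3.1639 × (n + δ) = 3.1639 × 0.079 = 0.2499.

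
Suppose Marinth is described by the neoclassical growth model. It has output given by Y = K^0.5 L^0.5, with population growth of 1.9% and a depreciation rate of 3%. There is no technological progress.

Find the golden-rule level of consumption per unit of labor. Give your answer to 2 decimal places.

At the golden rule, f'(k) = n + δ, so α·k^(α−1) = n + δ and k_gold = (α/(n + δ))^(1/(1−α)).
k_gold = (0.5/0.049)^(1/0.5) = 10.2041^2 ≈ 104.1237
c_gold = f(k_gold) − (n + δ)·k_gold = 10.2041 − 0.049×104.1237 ≈ 5.1020

c_gold ≈ 5.10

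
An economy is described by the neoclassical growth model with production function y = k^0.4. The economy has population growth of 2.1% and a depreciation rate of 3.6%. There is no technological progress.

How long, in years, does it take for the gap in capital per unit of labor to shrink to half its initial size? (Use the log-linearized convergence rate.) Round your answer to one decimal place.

Near the steady state the convergence rate is λ = (1 − α)(n + δ).
λ = (1 − 0.4) × 0.057 = 0.6 × 0.057 = 0.0342
Half-life = ln 2 / λ = 0.6931 / 0.0342 ≈ 20.27 years

t_½ ≈ 20.3 years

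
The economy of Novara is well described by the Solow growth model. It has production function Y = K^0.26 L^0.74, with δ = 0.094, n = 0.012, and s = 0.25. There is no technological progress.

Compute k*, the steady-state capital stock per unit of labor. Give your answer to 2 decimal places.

In steady state, investment equals break-even investment: s·k^α = (n + δ)·k.
Rearranging, k^(1−α) = s / (n + δ).
k^0.74 = 0.25 / (0.012 + 0.094) = 0.25 / 0.106 = 2.3585
k* = 2.3585^(1/0.74) ≈ 3.1883

k* = 3.19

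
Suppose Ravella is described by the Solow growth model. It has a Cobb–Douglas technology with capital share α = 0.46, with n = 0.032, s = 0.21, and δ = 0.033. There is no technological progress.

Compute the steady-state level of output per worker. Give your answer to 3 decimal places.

y* ≈ 2.716

At the steady state, Δk = 0, so s·k^α = (n + δ)·k.
Dividing both sides by k: k^(1−α) = s / (n + δ).
k^0.54 = 0.21 / (0.032 + 0.033) = 0.21 / 0.065 = 3.2308
k* = 3.2308^(1/0.54) ≈ 8.7734
y* = (k*)^α = 8.7734^0.46 ≈ 2.7155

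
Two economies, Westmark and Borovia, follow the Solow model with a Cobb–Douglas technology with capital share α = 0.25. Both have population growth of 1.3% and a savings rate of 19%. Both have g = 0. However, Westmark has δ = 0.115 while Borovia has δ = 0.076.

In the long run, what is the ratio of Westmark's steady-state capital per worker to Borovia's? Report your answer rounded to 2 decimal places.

k*_W / k*_B ≈ 0.62

Steady-state k* = [s/(n + δ)]^(1/(1−α)), so the ratio is [ (s_W/(n + δ)_W) / (s_B/(n + δ)_B) ]^1.3333.
s_W/(n + δ)_W = 0.19/0.128 = 1.4844; s_B/(n + δ)_B = 0.19/0.089 = 2.1348.
Ratio = (1.4844/2.1348)^1.3333 = 0.6953^1.3333 ≈ 0.6160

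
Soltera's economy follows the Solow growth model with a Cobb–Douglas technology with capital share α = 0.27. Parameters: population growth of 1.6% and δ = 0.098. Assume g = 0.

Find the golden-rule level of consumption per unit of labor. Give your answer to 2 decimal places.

At the golden rule, f'(k) = n + δ, so α·k^(α−1) = n + δ and k_gold = (α/(n + δ))^(1/(1−α)).
k_gold = (0.27/0.114)^(1/0.73) = 2.3684^1.3699 ≈ 3.2581
c_gold = f(k_gold) − (n + δ)·k_gold = 1.3756 − 0.114×3.2581 ≈ 1.0042

c_gold ≈ 1.00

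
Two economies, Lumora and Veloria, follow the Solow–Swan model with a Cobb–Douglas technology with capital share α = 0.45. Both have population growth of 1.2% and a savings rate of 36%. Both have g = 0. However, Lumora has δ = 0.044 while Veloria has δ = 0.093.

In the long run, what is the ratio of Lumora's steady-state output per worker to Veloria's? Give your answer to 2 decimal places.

ratio ≈ 1.67

Steady-state y* = [s/(n + δ)]^(α/(1−α)), so the ratio is [ (s_L/(n + δ)_L) / (s_V/(n + δ)_V) ]^0.8182.
s_L/(n + δ)_L = 0.36/0.056 = 6.4286; s_V/(n + δ)_V = 0.36/0.105 = 3.4286.
Ratio = (6.4286/3.4286)^0.8182 = 1.8750^0.8182 ≈ 1.6725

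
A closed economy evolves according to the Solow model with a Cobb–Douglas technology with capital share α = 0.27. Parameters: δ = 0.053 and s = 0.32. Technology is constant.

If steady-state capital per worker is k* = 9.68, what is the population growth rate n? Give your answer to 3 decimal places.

Steady state requires s·f(k) = (n + δ)·k, i.e. s·k^α = (n + δ)·k.
So s / (n + δ) = (k*)^(1−α) = 9.68^0.73 = 5.2443.
Therefore n + δ = s / 5.2443 = 0.32 / 5.2443 = 0.0610, so n = 0.0610 − 0.053 = 0.0080.

n ≈ 0.008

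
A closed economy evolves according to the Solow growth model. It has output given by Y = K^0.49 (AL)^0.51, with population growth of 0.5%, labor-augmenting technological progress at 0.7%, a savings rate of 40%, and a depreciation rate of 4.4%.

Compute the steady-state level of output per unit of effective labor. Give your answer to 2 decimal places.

In steady state, investment equals break-even investment: s·k^α = (n + g + δ)·k.
Dividing both sides by k: k^(1−α) = s / (n + g + δ).
k^0.51 = 0.40 / (0.005 + 0.007 + 0.044) = 0.40 / 0.056 = 7.1429
k* = 7.1429^(1/0.51) ≈ 47.2350
y* = (k*)^α = 47.2350^0.49 ≈ 6.6129

y* = 6.61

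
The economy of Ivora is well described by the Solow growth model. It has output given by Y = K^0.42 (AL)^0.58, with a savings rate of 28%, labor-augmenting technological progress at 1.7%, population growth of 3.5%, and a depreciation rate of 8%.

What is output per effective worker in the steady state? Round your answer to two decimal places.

At the steady state, Δk = 0, so s·k^α = (n + g + δ)·k.
Dividing both sides by k: k^(1−α) = s / (n + g + δ).
k^0.58 = 0.28 / (0.035 + 0.017 + 0.080) = 0.28 / 0.132 = 2.1212
k* = 2.1212^(1/0.58) ≈ 3.6566
y* = (k*)^α = 3.6566^0.42 ≈ 1.7238

y* ≈ 1.72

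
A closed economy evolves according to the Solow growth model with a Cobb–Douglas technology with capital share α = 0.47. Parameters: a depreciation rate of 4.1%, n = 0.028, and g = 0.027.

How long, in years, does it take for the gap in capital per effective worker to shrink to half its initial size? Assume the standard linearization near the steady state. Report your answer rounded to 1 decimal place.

t_½ ≈ 13.6 years

Near the steady state the convergence rate is λ = (1 − α)(n + g + δ).
λ = (1 − 0.47) × 0.096 = 0.53 × 0.096 = 0.05088
Half-life = ln 2 / λ = 0.6931 / 0.05088 ≈ 13.62 years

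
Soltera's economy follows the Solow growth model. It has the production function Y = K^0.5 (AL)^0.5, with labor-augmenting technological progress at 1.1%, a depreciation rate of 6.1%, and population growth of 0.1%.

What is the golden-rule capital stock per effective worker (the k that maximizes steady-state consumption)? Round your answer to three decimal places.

The golden rule sets f'(k) = n + g + δ, i.e. α·k^(α−1) = n + g + δ.
So k^(1−α) = α / (n + g + δ) = 0.5 / 0.073 = 6.8493.
k_gold = 6.8493^(1/0.5) ≈ 46.9129

k_gold ≈ 46.913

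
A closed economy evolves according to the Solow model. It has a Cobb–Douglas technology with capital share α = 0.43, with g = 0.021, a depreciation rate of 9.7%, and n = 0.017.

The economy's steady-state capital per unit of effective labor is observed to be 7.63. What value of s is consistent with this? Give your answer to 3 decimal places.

In steady state, investment equals break-even investment: s·k^α = (n + g + δ)·k.
So s / (n + g + δ) = (k*)^(1−α) = 7.63^0.57 = 3.1845.
Therefore s = 3.1845 × (n + g + δ) = 3.1845 × 0.135 = 0.4299.

s ≈ 0.430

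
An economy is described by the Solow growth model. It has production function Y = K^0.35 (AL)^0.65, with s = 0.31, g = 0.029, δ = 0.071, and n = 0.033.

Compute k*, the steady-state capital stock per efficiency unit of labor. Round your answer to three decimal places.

At the steady state, Δk = 0, so s·k^α = (n + g + δ)·k.
Dividing both sides by k: k^(1−α) = s / (n + g + δ).
k^0.65 = 0.31 / (0.033 + 0.029 + 0.071) = 0.31 / 0.133 = 2.3308
k* = 2.3308^(1/0.65) ≈ 3.6761

k* = 3.676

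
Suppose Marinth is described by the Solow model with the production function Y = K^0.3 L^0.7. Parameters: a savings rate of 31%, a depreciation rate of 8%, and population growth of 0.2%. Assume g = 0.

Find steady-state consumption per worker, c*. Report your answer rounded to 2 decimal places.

Steady state requires s·f(k) = (n + δ)·k, i.e. s·k^α = (n + δ)·k.
Rearranging, k^(1−α) = s / (n + δ).
k^0.7 = 0.31 / (0.002 + 0.080) = 0.31 / 0.082 = 3.7805
k* = 3.7805^(1/0.7) ≈ 6.6845
y* = (k*)^α = 6.6845^0.3 ≈ 1.7682
c* = (1 − s)·y* = (1 − 0.31) × 1.7682 ≈ 1.2201

c* ≈ 1.22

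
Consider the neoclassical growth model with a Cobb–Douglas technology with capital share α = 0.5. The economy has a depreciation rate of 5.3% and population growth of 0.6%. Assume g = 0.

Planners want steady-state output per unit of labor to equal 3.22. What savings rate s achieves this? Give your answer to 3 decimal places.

s ≈ 0.190

In steady state, investment equals break-even investment: s·k^α = (n + δ)·k.
Since y* = [s/(n + δ)]^(α/(1−α)), we have s/(n + δ) = (y*)^((1−α)/α) = 3.22^1 = 3.2200.
Therefore s = 3.2200 × (n + δ) = 3.2200 × 0.059 = 0.1900.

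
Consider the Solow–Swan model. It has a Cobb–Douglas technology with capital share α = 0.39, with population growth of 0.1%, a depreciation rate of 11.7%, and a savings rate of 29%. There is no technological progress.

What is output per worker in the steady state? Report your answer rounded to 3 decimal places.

In steady state, investment equals break-even investment: s·k^α = (n + δ)·k.
Dividing both sides by k: k^(1−α) = s / (n + δ).
k^0.61 = 0.29 / (0.001 + 0.117) = 0.29 / 0.118 = 2.4576
k* = 2.4576^(1/0.61) ≈ 4.3670
y* = (k*)^α = 4.3670^0.39 ≈ 1.7769

y* = 1.777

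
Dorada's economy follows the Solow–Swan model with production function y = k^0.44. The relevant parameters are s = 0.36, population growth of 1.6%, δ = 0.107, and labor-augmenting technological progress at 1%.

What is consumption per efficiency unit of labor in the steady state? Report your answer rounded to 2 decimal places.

In steady state, investment equals break-even investment: s·k^α = (n + g + δ)·k.
Rearranging, k^(1−α) = s / (n + g + δ).
k^0.56 = 0.36 / (0.016 + 0.010 + 0.107) = 0.36 / 0.133 = 2.7068
k* = 2.7068^(1/0.56) ≈ 5.9189
y* = (k*)^α = 5.9189^0.44 ≈ 2.1867
c* = (1 − s)·y* = (1 − 0.36) × 2.1867 ≈ 1.3995

c* ≈ 1.40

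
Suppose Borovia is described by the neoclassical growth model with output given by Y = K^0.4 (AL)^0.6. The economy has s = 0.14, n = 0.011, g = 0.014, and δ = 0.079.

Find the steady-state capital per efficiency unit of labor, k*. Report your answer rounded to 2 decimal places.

In steady state, investment equals break-even investment: s·k^α = (n + g + δ)·k.
Rearranging, k^(1−α) = s / (n + g + δ).
k^0.6 = 0.14 / (0.011 + 0.014 + 0.079) = 0.14 / 0.104 = 1.3462
k* = 1.3462^(1/0.6) ≈ 1.6413

k* = 1.64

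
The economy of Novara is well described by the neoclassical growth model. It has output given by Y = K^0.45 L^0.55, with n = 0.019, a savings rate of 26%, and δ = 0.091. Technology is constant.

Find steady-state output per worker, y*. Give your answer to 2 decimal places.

y* = 2.02

Steady state requires s·f(k) = (n + δ)·k, i.e. s·k^α = (n + δ)·k.
Dividing both sides by k: k^(1−α) = s / (n + δ).
k^0.55 = 0.26 / (0.019 + 0.091) = 0.26 / 0.110 = 2.3636
k* = 2.3636^(1/0.55) ≈ 4.7778
y* = (k*)^α = 4.7778^0.45 ≈ 2.0214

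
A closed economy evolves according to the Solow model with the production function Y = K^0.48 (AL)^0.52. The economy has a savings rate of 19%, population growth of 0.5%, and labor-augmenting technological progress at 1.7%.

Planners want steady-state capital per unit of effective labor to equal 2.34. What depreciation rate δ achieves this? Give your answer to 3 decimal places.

δ ≈ 0.100

At the steady state, Δk = 0, so s·k^α = (n + g + δ)·k.
So s / (n + g + δ) = (k*)^(1−α) = 2.34^0.52 = 1.5559.
Therefore n + g + δ = s / 1.5559 = 0.19 / 1.5559 = 0.1221, so δ = 0.1221 − 0.022 = 0.1001.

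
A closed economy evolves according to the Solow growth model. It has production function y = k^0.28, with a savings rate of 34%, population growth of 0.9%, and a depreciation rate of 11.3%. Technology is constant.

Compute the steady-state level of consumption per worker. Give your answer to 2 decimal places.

c* ≈ 0.98

Steady state requires s·f(k) = (n + δ)·k, i.e. s·k^α = (n + δ)·k.
Rearranging, k^(1−α) = s / (n + δ).
k^0.72 = 0.34 / (0.009 + 0.113) = 0.34 / 0.122 = 2.7869
k* = 2.7869^(1/0.72) ≈ 4.1517
y* = (k*)^α = 4.1517^0.28 ≈ 1.4897
c* = (1 − s)·y* = (1 − 0.34) × 1.4897 ≈ 0.9832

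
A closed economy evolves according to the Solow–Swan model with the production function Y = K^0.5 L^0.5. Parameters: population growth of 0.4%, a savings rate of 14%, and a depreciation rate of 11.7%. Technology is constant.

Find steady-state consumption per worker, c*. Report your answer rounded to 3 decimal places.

In steady state, investment equals break-even investment: s·k^α = (n + δ)·k.
Dividing both sides by k: k^(1−α) = s / (n + δ).
k^0.5 = 0.14 / (0.004 + 0.117) = 0.14 / 0.121 = 1.1570
k* = 1.1570^(1/0.5) ≈ 1.3386
y* = (k*)^α = 1.3386^0.5 ≈ 1.1570
c* = (1 − s)·y* = (1 − 0.14) × 1.1570 ≈ 0.9950

c* = 0.995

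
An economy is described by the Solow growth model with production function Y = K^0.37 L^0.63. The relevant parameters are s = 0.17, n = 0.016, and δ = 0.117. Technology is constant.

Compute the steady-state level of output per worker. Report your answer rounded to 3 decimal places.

y* ≈ 1.155

Steady state requires s·f(k) = (n + δ)·k, i.e. s·k^α = (n + δ)·k.
Dividing both sides by k: k^(1−α) = s / (n + δ).
k^0.63 = 0.17 / (0.016 + 0.117) = 0.17 / 0.133 = 1.2782
k* = 1.2782^(1/0.63) ≈ 1.4764
y* = (k*)^α = 1.4764^0.37 ≈ 1.1551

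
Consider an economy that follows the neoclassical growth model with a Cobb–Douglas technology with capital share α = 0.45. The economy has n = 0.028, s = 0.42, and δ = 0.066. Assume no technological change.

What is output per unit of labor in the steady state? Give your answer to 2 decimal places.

At the steady state, Δk = 0, so s·k^α = (n + δ)·k.
Dividing both sides by k: k^(1−α) = s / (n + δ).
k^0.55 = 0.42 / (0.028 + 0.066) = 0.42 / 0.094 = 4.4681
k* = 4.4681^(1/0.55) ≈ 15.2069
y* = (k*)^α = 15.2069^0.45 ≈ 3.4034

y* ≈ 3.40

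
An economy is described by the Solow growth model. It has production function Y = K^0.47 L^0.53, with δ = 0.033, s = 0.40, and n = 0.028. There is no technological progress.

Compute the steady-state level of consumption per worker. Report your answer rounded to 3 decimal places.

In steady state, investment equals break-even investment: s·k^α = (n + δ)·k.
Dividing both sides by k: k^(1−α) = s / (n + δ).
k^0.53 = 0.40 / (0.028 + 0.033) = 0.40 / 0.061 = 6.5574
k* = 6.5574^(1/0.53) ≈ 34.7539
y* = (k*)^α = 34.7539^0.47 ≈ 5.2999
c* = (1 − s)·y* = (1 − 0.40) × 5.2999 ≈ 3.1799

c* = 3.180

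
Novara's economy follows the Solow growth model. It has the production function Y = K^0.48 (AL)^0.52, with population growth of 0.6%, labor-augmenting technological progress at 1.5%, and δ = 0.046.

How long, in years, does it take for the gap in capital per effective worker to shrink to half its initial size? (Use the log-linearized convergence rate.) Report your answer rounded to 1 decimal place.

t_½ ≈ 19.9 years

Near the steady state the convergence rate is λ = (1 − α)(n + g + δ).
λ = (1 − 0.48) × 0.067 = 0.52 × 0.067 = 0.03484
Half-life = ln 2 / λ = 0.6931 / 0.03484 ≈ 19.89 years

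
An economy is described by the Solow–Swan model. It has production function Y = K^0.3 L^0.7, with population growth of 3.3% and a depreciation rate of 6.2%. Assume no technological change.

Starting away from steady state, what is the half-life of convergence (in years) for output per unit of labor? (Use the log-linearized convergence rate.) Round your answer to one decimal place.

t_½ ≈ 10.4 years

Near the steady state the convergence rate is λ = (1 − α)(n + δ).
λ = (1 − 0.3) × 0.095 = 0.7 × 0.095 = 0.0665
Half-life = ln 2 / λ = 0.6931 / 0.0665 ≈ 10.42 years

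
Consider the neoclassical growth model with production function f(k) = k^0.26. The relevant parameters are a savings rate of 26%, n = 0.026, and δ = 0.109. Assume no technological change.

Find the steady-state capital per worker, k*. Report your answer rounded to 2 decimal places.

k* = 2.42

In steady state, investment equals break-even investment: s·k^α = (n + δ)·k.
Rearranging, k^(1−α) = s / (n + δ).
k^0.74 = 0.26 / (0.026 + 0.109) = 0.26 / 0.135 = 1.9259
k* = 1.9259^(1/0.74) ≈ 2.4246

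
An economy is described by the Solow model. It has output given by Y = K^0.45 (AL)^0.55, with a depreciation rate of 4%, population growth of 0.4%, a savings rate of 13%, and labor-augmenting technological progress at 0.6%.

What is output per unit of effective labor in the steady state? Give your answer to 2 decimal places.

y* = 2.19

In steady state, investment equals break-even investment: s·k^α = (n + g + δ)·k.
Dividing both sides by k: k^(1−α) = s / (n + g + δ).
k^0.55 = 0.13 / (0.004 + 0.006 + 0.040) = 0.13 / 0.050 = 2.6000
k* = 2.6000^(1/0.55) ≈ 5.6819
y* = (k*)^α = 5.6819^0.45 ≈ 2.1854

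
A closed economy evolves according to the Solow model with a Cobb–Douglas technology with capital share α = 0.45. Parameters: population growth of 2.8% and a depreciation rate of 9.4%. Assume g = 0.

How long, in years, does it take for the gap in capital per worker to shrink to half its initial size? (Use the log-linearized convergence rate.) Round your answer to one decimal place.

Near the steady state the convergence rate is λ = (1 − α)(n + δ).
λ = (1 − 0.45) × 0.122 = 0.55 × 0.122 = 0.0671
Half-life = ln 2 / λ = 0.6931 / 0.0671 ≈ 10.33 years

half-life ≈ 10.3 years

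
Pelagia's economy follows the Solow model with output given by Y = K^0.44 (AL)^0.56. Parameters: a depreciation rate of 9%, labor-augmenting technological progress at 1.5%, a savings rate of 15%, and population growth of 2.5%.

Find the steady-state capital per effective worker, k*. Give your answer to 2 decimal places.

At the steady state, Δk = 0, so s·k^α = (n + g + δ)·k.
Rearranging, k^(1−α) = s / (n + g + δ).
k^0.56 = 0.15 / (0.025 + 0.015 + 0.090) = 0.15 / 0.130 = 1.1538
k* = 1.1538^(1/0.56) ≈ 1.2911

k* ≈ 1.29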